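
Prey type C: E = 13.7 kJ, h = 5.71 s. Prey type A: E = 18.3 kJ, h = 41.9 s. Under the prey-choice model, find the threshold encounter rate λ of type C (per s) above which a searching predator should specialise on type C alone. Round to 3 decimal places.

0.039 per s

Drop type A once their profitability E₂/h₂ falls below the rate achievable on type C alone: E₂/h₂ = λE₁/(1 + λh₁).
Solve for λ: λE₁h₂ = E₂(1 + λh₁) → λ(E₁h₂ − E₂h₁) = E₂ → λ = E₂/(E₁h₂ − E₂h₁).
λ = 18.3/(13.7×41.9 − 18.3×5.71) = 18.3/469.5 = 0.03897 per s.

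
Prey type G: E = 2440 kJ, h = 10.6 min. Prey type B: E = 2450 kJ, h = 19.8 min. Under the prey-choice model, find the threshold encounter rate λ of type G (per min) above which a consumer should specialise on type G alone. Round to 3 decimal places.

Drop type B once their profitability E₂/h₂ falls below the rate achievable on type G alone: E₂/h₂ = λE₁/(1 + λh₁).
Solve for λ: λE₁h₂ = E₂(1 + λh₁) → λ(E₁h₂ − E₂h₁) = E₂ → λ = E₂/(E₁h₂ − E₂h₁).
λ = 2450/(2440×19.8 − 2450×10.6) = 2450/2.234e+04 = 0.1097 per min.

0.110 per min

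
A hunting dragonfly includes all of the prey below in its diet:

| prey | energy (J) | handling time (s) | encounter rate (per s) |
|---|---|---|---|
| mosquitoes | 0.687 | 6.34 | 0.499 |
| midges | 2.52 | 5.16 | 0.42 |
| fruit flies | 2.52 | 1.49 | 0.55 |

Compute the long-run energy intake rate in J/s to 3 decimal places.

0.390 J/s

R = (0.499×0.687 + 0.42×2.52 + 0.55×2.52) / (1 + 0.499×6.34 + 0.42×5.16 + 0.55×1.49) = 2.787/7.15 = 0.3898 J/s.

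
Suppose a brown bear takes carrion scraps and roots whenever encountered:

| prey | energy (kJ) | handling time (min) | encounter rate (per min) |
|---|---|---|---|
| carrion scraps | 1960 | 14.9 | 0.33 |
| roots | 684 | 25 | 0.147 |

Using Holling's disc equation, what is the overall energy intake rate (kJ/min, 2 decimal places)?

R = (0.33×1960 + 0.147×684) / (1 + 0.33×14.9 + 0.147×25) = 747.3/9.592 = 77.91 kJ/min.

77.91 kJ/min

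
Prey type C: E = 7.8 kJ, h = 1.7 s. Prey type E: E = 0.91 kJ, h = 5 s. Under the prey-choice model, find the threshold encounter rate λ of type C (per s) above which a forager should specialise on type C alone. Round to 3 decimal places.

At the threshold, the rate on type C alone equals the profitability of type E: λ·7.8/(1 + λ·1.7) = 0.91/5 = 0.182.
Rearranging, λ(7.8 − 0.182×1.7) = 0.182, so λ = 0.182/7.491 = 0.0243 per s.

0.024 per s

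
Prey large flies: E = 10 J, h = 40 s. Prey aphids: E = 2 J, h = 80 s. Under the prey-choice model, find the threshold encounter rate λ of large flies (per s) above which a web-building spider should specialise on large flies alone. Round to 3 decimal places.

At the threshold, the rate on large flies alone equals the profitability of aphids: λ·10/(1 + λ·40) = 2/80 = 0.025.
Rearranging, λ(10 − 0.025×40) = 0.025, so λ = 0.025/9 = 0.002778 per s.

0.003 per s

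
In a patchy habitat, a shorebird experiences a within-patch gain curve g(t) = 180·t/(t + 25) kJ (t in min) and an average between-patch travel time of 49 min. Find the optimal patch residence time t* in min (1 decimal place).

Maximise g(t)/(T+t): set derivative to zero → g'(t)(T+t) = g(t).
g'(t) = 180·25/(t + 25)². Setting 180·25/(t+25)² = 180t/[(t+25)(49+t)] gives 25(49+t) = t(t+25), so t² = 25×49 = 1225.
t* = √1225 = 35 min.

35.0 min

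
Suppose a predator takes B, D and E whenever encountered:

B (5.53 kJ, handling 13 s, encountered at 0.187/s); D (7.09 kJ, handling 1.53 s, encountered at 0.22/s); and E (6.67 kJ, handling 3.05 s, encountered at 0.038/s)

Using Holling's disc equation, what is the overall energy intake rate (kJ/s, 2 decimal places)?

R = (0.187×5.53 + 0.22×7.09 + 0.038×6.67) / (1 + 0.187×13 + 0.22×1.53 + 0.038×3.05) = 2.847/3.884 = 0.7332 kJ/s.

0.73 kJ/s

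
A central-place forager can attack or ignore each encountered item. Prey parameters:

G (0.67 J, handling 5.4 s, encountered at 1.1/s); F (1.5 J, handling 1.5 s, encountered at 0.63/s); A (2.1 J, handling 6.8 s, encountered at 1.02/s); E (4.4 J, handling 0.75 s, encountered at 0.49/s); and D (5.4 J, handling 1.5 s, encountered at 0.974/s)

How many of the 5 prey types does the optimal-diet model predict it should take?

2

Rank by E/h (J/s): E 5.87, D 3.6, F 1, A 0.309, G 0.124. Include each in turn until the next type's E/h falls below the running intake rate.
Rate on top 1: 1.577. D: 3.6 > 1.577 → include.
Rate on top 2: 2.622. F: 1 < 2.622 → exclude; stop.
Optimal diet: E, D — 2 of 5 types.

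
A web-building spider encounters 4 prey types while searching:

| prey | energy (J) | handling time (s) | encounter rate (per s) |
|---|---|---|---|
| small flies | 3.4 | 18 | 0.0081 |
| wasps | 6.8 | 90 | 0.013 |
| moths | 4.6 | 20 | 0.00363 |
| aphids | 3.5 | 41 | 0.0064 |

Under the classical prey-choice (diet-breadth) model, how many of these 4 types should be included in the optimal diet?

Profitabilities (E/h, J/s): moths 0.23, small flies 0.189, aphids 0.0854, wasps 0.0756. Add prey in this order while the next type's profitability exceeds the intake rate on those already taken.
Rate on top 1: 0.01557. small flies: 0.189 > 0.01557 → include.
Rate on top 2: 0.03631. aphids: 0.0854 > 0.03631 → include.
Rate on top 3: 0.045. wasps: 0.0756 > 0.045 → include.
Optimal diet: moths, small flies, aphids, wasps — 4 of 4 types.

4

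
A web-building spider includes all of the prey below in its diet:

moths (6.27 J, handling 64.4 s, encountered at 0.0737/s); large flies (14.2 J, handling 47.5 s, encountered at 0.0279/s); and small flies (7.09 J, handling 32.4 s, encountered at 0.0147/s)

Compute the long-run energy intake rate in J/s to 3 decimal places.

Energy encountered per unit search time: 0.0737×6.27 + 0.0279×14.2 + 0.0147×7.09 = 0.9625 J/s.
Handling time per unit search time: 0.0737×64.4 + 0.0279×47.5 + 0.0147×32.4 = 6.548.
Rate = 0.9625/(1 + 6.548) = 0.1275 J/s.

0.128 J/s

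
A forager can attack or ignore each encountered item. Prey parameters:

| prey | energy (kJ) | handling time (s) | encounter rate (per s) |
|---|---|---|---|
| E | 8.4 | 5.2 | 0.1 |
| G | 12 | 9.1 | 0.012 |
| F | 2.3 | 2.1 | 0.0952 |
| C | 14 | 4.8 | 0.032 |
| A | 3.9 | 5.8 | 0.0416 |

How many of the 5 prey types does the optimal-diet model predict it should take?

4

Rank by E/h (kJ/s): C 2.92, E 1.62, G 1.32, F 1.1, A 0.672. Include each in turn until the next type's E/h falls below the running intake rate.
Rate on top 1: 0.3883. E: 1.62 > 0.3883 → include.
Rate on top 2: 0.7696. G: 1.32 > 0.7696 → include.
Rate on top 3: 0.8032. F: 1.1 > 0.8032 → include.
Rate on top 4: 0.8327. A: 0.672 < 0.8327 → exclude; stop.
Optimal diet: C, E, G, F — 4 of 5 types.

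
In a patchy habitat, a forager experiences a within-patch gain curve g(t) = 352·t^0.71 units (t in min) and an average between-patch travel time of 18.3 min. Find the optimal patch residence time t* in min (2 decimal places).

By the marginal value theorem, leave when the instantaneous gain rate g'(t) equals the habitat-wide average g(t)/(T + t).
g'(t) = 0.71·352·t^-0.29. Setting 0.71·352·t^-0.29 = 352·t^0.71/(18.3+t) gives 0.71(18.3+t) = t, so 0.29·t = 0.71×18.3.
t* = 0.71×18.3/0.29 = 44.8 min.

44.80 min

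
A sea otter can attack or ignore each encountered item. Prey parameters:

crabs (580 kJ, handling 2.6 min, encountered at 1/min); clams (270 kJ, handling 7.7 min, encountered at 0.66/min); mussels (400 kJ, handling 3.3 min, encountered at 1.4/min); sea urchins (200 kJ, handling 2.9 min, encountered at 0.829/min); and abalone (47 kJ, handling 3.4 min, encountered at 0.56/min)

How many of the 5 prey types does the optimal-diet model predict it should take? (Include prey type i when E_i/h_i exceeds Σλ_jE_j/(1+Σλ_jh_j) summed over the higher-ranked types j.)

E/h in descending order: crabs 223, mussels 121, sea urchins 69, clams 35.1, abalone 13.8 kJ/min. The optimal diet is the largest prefix of this list for which every included type satisfies E_i/h_i > R on the types above it.
Rate on top 1: 161.1. mussels: 121 < 161.1 → exclude; stop.
Optimal diet: crabs — 1 of 5 types.

1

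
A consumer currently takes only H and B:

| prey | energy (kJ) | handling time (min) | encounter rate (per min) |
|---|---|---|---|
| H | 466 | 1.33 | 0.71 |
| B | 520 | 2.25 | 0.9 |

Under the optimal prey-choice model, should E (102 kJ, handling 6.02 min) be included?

No

Intake rate on the current diet: R = (0.71×466 + 0.9×520) / (1 + 0.71×1.33 + 0.9×2.25) = 798.9/3.969 = 201.3 kJ/min.
E: E/h = 102/6.02 = 16.94 kJ/min.
16.94 < 201.3, so adding E would lower the average — exclude it.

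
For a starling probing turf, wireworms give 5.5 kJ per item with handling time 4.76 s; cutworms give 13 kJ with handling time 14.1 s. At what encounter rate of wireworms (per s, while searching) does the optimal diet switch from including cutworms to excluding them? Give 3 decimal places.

Drop cutworms once their profitability E₂/h₂ falls below the rate achievable on wireworms alone: E₂/h₂ = λE₁/(1 + λh₁).
Solve for λ: λE₁h₂ = E₂(1 + λh₁) → λ(E₁h₂ − E₂h₁) = E₂ → λ = E₂/(E₁h₂ − E₂h₁).
λ = 13/(5.5×14.1 − 13×4.76) = 13/15.67 = 0.8296 per s.

0.830 per s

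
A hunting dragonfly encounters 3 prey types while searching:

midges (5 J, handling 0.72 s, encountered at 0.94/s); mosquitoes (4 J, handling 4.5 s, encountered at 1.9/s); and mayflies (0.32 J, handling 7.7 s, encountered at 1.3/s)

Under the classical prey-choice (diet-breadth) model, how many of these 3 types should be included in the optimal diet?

Profitabilities (E/h, J/s): midges 6.94, mosquitoes 0.889, mayflies 0.0416. Add prey in this order while the next type's profitability exceeds the intake rate on those already taken.
Rate on top 1: 2.803. mosquitoes: 0.889 < 2.803 → exclude; stop.
Optimal diet: midges — 1 of 3 types.

1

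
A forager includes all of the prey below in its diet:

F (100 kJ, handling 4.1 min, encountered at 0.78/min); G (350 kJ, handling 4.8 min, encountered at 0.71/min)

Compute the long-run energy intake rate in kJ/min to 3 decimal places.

42.927 kJ/min

Energy encountered per unit search time: 0.78×100 + 0.71×350 = 326.5 kJ/min.
Handling time per unit search time: 0.78×4.1 + 0.71×4.8 = 6.606.
Rate = 326.5/(1 + 6.606) = 42.93 kJ/min.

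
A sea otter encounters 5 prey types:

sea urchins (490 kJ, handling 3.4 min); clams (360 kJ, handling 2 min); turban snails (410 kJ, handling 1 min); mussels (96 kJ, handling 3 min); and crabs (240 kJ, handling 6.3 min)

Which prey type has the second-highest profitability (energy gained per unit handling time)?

clams

Profitability E/h (kJ/min): sea urchins = 490/3.4 = 144, clams = 360/2 = 180, turban snails = 410/1 = 410, mussels = 96/3 = 32, crabs = 240/6.3 = 38.1.
Ranked: turban snails > clams > sea urchins > crabs > mussels.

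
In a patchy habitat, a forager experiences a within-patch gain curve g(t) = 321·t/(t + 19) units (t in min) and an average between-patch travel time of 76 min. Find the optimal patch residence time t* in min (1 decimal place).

Maximise g(t)/(T+t): set derivative to zero → g'(t)(T+t) = g(t).
g'(t) = 321·19/(t + 19)². Setting 321·19/(t+19)² = 321t/[(t+19)(76+t)] gives 19(76+t) = t(t+19), so t² = 19×76 = 1444.
t* = √1444 = 38 min.

38.0 min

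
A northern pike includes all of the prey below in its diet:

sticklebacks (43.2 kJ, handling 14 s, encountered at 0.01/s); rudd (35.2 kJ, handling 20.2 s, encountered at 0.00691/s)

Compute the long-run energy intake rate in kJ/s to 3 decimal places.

0.528 kJ/s

Energy encountered per unit search time: 0.01×43.2 + 0.00691×35.2 = 0.6752 kJ/s.
Handling time per unit search time: 0.01×14 + 0.00691×20.2 = 0.2796.
Rate = 0.6752/(1 + 0.2796) = 0.5277 kJ/s.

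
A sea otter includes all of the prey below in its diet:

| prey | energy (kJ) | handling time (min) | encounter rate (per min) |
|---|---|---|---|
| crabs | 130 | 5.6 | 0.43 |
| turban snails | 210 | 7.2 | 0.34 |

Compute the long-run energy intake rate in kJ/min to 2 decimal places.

R = Σλ_iE_i / (1 + Σλ_ih_i)
Numerator: 0.43×130 + 0.34×210 = 127.3
Denominator: 1 + 0.43×5.6 + 0.34×7.2 = 5.856
R = 127.3/5.856 = 21.74 kJ/min

21.74 kJ/min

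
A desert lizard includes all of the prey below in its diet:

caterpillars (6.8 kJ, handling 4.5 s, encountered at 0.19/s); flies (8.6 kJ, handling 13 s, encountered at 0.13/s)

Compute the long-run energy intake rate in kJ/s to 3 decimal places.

R = (0.19×6.8 + 0.13×8.6) / (1 + 0.19×4.5 + 0.13×13) = 2.41/3.545 = 0.6798 kJ/s.

0.680 kJ/s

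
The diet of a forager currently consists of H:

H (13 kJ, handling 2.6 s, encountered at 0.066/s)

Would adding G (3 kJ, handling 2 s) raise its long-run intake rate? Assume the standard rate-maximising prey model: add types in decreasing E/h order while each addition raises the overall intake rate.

On H alone, R = ΣλE/(1+Σλh) = 0.858/1.172 = 0.7323 kJ/s.
Profitability of G: 3/2 = 1.5 kJ/s.
Since 1.5 > R, including G increases the long-run rate.

Yes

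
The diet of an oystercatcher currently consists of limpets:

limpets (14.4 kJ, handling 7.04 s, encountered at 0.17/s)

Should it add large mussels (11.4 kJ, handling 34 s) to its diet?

No

Current rate: (0.17×14.4)/(1 + 0.17×7.04) = 1.114 kJ/s.
large mussels: E/h = 11.4/34 = 0.3353 kJ/s.
Since 0.3353 < R, time spent handling large mussels is better spent searching.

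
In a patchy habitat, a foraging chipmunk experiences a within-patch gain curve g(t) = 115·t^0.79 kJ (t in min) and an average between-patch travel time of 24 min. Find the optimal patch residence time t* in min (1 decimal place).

90.3 min

Optimal t* satisfies g'(t*) = g(t*)/(T + t*).
g'(t) = 0.79·115·t^-0.21. Setting 0.79·115·t^-0.21 = 115·t^0.79/(24+t) gives 0.79(24+t) = t, so 0.21·t = 0.79×24.
t* = 0.79×24/0.21 = 90.29 min.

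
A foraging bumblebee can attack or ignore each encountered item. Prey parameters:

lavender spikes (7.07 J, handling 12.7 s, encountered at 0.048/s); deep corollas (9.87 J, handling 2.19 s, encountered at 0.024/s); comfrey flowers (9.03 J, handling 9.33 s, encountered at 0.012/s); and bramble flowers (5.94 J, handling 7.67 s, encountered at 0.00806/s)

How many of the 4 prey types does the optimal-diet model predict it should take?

Profitabilities (E/h, J/s): deep corollas 4.51, comfrey flowers 0.968, bramble flowers 0.774, lavender spikes 0.557. Add prey in this order while the next type's profitability exceeds the intake rate on those already taken.
Rate on top 1: 0.2251. comfrey flowers: 0.968 > 0.2251 → include.
Rate on top 2: 0.2965. bramble flowers: 0.774 > 0.2965 → include.
Rate on top 3: 0.3206. lavender spikes: 0.557 > 0.3206 → include.
Optimal diet: deep corollas, comfrey flowers, bramble flowers, lavender spikes — 4 of 4 types.

4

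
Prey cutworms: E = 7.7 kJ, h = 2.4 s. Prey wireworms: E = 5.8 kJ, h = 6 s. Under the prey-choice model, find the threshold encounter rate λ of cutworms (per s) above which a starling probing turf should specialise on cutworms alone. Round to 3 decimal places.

0.180 per s

Drop wireworms once their profitability E₂/h₂ falls below the rate achievable on cutworms alone: E₂/h₂ = λE₁/(1 + λh₁).
Solve for λ: λE₁h₂ = E₂(1 + λh₁) → λ(E₁h₂ − E₂h₁) = E₂ → λ = E₂/(E₁h₂ − E₂h₁).
λ = 5.8/(7.7×6 − 5.8×2.4) = 5.8/32.28 = 0.1797 per s.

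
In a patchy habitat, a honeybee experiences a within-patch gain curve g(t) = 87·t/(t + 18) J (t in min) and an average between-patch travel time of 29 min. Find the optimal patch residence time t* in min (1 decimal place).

22.8 min

Maximise g(t)/(T+t): set derivative to zero → g'(t)(T+t) = g(t).
g'(t) = 87·18/(t + 18)². Setting 87·18/(t+18)² = 87t/[(t+18)(29+t)] gives 18(29+t) = t(t+18), so t² = 18×29 = 522.
t* = √522 = 22.85 min.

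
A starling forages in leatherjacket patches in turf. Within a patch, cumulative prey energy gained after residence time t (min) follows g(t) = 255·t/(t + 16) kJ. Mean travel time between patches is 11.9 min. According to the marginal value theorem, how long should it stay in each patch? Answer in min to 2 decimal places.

Maximise g(t)/(T+t): set derivative to zero → g'(t)(T+t) = g(t).
g'(t) = 255·16/(t + 16)². Setting 255·16/(t+16)² = 255t/[(t+16)(11.9+t)] gives 16(11.9+t) = t(t+16), so t² = 16×11.9 = 190.4.
t* = √190.4 = 13.8 min.

13.80 min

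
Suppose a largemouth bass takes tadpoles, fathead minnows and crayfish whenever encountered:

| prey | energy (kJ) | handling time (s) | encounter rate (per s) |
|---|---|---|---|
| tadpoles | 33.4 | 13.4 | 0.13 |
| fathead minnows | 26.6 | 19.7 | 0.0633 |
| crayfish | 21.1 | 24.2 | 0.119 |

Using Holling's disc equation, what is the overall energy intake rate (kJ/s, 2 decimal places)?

1.24 kJ/s

R = Σλ_iE_i / (1 + Σλ_ih_i)
Numerator: 0.13×33.4 + 0.0633×26.6 + 0.119×21.1 = 8.537
Denominator: 1 + 0.13×13.4 + 0.0633×19.7 + 0.119×24.2 = 6.869
R = 8.537/6.869 = 1.243 kJ/s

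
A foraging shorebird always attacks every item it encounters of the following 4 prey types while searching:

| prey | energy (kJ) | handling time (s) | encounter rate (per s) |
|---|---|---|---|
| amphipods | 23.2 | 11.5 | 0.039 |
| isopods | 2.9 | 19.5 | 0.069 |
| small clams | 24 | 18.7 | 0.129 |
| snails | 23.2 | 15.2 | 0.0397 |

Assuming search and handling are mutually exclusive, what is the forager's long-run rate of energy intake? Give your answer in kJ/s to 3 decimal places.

0.882 kJ/s

Energy encountered per unit search time: 0.039×23.2 + 0.069×2.9 + 0.129×24 + 0.0397×23.2 = 5.122 kJ/s.
Handling time per unit search time: 0.039×11.5 + 0.069×19.5 + 0.129×18.7 + 0.0397×15.2 = 4.81.
Rate = 5.122/(1 + 4.81) = 0.8816 kJ/s.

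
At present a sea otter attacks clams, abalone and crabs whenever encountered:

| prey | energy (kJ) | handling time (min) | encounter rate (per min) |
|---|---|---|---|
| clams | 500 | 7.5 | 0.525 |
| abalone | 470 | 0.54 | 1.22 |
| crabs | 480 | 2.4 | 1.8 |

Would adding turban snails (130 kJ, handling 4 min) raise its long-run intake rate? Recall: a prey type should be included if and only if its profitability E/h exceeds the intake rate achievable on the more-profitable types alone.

On clams, abalone and crabs alone, R = ΣλE/(1+Σλh) = 1700/9.916 = 171.4 kJ/min.
turban snails: E/h = 130/4 = 32.5 kJ/min.
32.5 < 171.4, so adding turban snails would lower the average — exclude it.

No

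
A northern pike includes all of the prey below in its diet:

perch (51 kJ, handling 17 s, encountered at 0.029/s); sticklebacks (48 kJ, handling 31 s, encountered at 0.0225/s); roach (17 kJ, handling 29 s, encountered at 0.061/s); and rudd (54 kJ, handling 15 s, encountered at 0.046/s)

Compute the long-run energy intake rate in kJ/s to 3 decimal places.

R = (0.029×51 + 0.0225×48 + 0.061×17 + 0.046×54) / (1 + 0.029×17 + 0.0225×31 + 0.061×29 + 0.046×15) = 6.08/4.649 = 1.308 kJ/s.

1.308 kJ/s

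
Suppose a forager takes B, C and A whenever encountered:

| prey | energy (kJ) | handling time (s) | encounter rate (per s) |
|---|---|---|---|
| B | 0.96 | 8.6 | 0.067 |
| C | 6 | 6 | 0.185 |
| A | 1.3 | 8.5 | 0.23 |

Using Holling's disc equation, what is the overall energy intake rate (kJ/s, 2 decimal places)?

0.32 kJ/s

Energy encountered per unit search time: 0.067×0.96 + 0.185×6 + 0.23×1.3 = 1.473 kJ/s.
Handling time per unit search time: 0.067×8.6 + 0.185×6 + 0.23×8.5 = 3.641.
Rate = 1.473/(1 + 3.641) = 0.3174 kJ/s.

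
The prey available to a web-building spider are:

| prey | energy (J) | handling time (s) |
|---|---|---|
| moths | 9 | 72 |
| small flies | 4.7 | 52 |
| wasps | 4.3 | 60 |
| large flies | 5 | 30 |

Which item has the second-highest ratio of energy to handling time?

Profitability E/h (J/s): moths = 9/72 = 0.125, small flies = 4.7/52 = 0.0904, wasps = 4.3/60 = 0.0717, large flies = 5/30 = 0.167.
Ranked: large flies > moths > small flies > wasps.

moths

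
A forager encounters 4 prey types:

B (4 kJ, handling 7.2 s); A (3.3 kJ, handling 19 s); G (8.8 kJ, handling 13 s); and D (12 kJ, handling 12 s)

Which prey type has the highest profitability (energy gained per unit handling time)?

In descending order of E/h:
D: 12/12 = 1 kJ/s
G: 8.8/13 = 0.677 kJ/s
B: 4/7.2 = 0.556 kJ/s
A: 3.3/19 = 0.174 kJ/s

D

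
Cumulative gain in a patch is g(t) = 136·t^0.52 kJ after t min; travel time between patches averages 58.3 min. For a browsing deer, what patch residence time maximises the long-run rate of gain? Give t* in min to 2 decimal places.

Optimal t* satisfies g'(t*) = g(t*)/(T + t*).
g'(t) = 0.52·136·t^-0.48. Setting 0.52·136·t^-0.48 = 136·t^0.52/(58.3+t) gives 0.52(58.3+t) = t, so 0.48·t = 0.52×58.3.
t* = 0.52×58.3/0.48 = 63.16 min.

63.16 min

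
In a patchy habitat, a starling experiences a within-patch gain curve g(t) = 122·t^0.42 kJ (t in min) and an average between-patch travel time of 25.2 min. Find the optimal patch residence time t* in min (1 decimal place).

Optimal t* satisfies g'(t*) = g(t*)/(T + t*).
g'(t) = 0.42·122·t^-0.58. Setting 0.42·122·t^-0.58 = 122·t^0.42/(25.2+t) gives 0.42(25.2+t) = t, so 0.58·t = 0.42×25.2.
t* = 0.42×25.2/0.58 = 18.25 min.

18.2 min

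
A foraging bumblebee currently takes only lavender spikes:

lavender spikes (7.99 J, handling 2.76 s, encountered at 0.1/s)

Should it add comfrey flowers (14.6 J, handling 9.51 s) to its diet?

Yes

Intake rate on the current diet: R = (0.1×7.99) / (1 + 0.1×2.76) = 0.799/1.276 = 0.6262 J/s.
comfrey flowers: E/h = 14.6/9.51 = 1.535 J/s.
Since 1.535 > R, including comfrey flowers increases the long-run rate.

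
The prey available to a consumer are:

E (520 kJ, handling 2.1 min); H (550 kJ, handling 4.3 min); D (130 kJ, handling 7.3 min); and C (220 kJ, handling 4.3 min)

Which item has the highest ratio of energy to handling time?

E

Profitability E/h (kJ/min): E = 520/2.1 = 248, H = 550/4.3 = 128, D = 130/7.3 = 17.8, C = 220/4.3 = 51.2.
Ranked: E > H > C > D.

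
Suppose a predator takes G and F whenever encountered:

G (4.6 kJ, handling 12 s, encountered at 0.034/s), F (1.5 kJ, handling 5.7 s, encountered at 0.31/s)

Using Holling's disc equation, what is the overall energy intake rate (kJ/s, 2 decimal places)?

Energy encountered per unit search time: 0.034×4.6 + 0.31×1.5 = 0.6214 kJ/s.
Handling time per unit search time: 0.034×12 + 0.31×5.7 = 2.175.
Rate = 0.6214/(1 + 2.175) = 0.1957 kJ/s.

0.20 kJ/s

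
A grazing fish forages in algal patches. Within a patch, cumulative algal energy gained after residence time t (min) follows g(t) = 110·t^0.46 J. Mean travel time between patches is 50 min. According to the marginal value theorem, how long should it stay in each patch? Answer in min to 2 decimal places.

By the marginal value theorem, leave when the instantaneous gain rate g'(t) equals the habitat-wide average g(t)/(T + t).
g'(t) = 0.46·110·t^-0.54. Setting 0.46·110·t^-0.54 = 110·t^0.46/(50+t) gives 0.46(50+t) = t, so 0.54·t = 0.46×50.
t* = 0.46×50/0.54 = 42.59 min.

42.59 min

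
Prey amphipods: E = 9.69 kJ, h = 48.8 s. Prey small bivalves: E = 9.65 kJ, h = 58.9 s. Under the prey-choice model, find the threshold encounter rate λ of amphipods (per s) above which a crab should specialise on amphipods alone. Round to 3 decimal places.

0.097 per s

Drop small bivalves once their profitability E₂/h₂ falls below the rate achievable on amphipods alone: E₂/h₂ = λE₁/(1 + λh₁).
Solve for λ: λE₁h₂ = E₂(1 + λh₁) → λ(E₁h₂ − E₂h₁) = E₂ → λ = E₂/(E₁h₂ − E₂h₁).
λ = 9.65/(9.69×58.9 − 9.65×48.8) = 9.65/99.82 = 0.09667 per s.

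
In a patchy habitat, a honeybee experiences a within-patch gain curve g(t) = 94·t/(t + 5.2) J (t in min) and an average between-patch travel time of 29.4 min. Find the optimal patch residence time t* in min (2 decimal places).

12.36 min

By the marginal value theorem, leave when the instantaneous gain rate g'(t) equals the habitat-wide average g(t)/(T + t).
g'(t) = 94·5.2/(t + 5.2)². Setting 94·5.2/(t+5.2)² = 94t/[(t+5.2)(29.4+t)] gives 5.2(29.4+t) = t(t+5.2), so t² = 5.2×29.4 = 152.9.
t* = √152.9 = 12.36 min.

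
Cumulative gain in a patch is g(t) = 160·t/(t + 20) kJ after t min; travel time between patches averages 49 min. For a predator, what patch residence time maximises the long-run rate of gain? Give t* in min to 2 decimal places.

By the marginal value theorem, leave when the instantaneous gain rate g'(t) equals the habitat-wide average g(t)/(T + t).
g'(t) = 160·20/(t + 20)². Setting 160·20/(t+20)² = 160t/[(t+20)(49+t)] gives 20(49+t) = t(t+20), so t² = 20×49 = 980.
t* = √980 = 31.3 min.

31.30 min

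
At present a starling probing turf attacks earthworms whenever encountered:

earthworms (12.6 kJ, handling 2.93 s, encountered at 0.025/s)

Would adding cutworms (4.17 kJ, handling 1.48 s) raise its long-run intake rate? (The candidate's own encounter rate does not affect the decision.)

Yes

Intake rate on the current diet: R = (0.025×12.6) / (1 + 0.025×2.93) = 0.315/1.073 = 0.2935 kJ/s.
cutworms: E/h = 4.17/1.48 = 2.818 kJ/s.
2.818 > 0.2935, so adding cutworms raises the average — include it.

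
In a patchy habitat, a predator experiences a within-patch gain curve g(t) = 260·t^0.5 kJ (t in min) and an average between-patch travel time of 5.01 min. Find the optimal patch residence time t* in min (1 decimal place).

5.0 min

Maximise g(t)/(T+t): set derivative to zero → g'(t)(T+t) = g(t).
g'(t) = 0.5·260·t^-0.5. Setting 0.5·260·t^-0.5 = 260·t^0.5/(5.01+t) gives 0.5(5.01+t) = t, so 0.50·t = 0.5×5.01.
t* = 0.5×5.01/0.50 = 5.01 min.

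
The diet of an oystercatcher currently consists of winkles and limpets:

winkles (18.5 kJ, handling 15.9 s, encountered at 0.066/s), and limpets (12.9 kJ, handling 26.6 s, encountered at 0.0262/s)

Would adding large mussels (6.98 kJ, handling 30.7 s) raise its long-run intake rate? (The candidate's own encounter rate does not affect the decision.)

On winkles and limpets alone, R = ΣλE/(1+Σλh) = 1.559/2.746 = 0.5677 kJ/s.
Profitability of large mussels: 6.98/30.7 = 0.2274 kJ/s.
0.2274 < 0.5677, so adding large mussels would lower the average — exclude it.

No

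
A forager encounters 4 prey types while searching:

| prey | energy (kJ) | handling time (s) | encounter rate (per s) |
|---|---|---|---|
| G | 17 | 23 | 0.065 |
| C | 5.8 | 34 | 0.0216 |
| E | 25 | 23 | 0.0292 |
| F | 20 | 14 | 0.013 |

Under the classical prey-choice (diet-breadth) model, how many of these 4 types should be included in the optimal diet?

3

Profitabilities (E/h, kJ/s): F 1.43, E 1.09, G 0.739, C 0.171. Add prey in this order while the next type's profitability exceeds the intake rate on those already taken.
Rate on top 1: 0.22. E: 1.09 > 0.22 → include.
Rate on top 2: 0.5341. G: 0.739 > 0.5341 → include.
Rate on top 3: 0.6256. C: 0.171 < 0.6256 → exclude; stop.
Optimal diet: F, E, G — 3 of 4 types.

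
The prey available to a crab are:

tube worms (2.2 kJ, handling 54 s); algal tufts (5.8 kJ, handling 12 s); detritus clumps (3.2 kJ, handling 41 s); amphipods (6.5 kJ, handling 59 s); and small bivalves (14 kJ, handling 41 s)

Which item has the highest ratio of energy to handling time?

algal tufts

Profitability E/h (kJ/s): tube worms = 2.2/54 = 0.0407, algal tufts = 5.8/12 = 0.483, detritus clumps = 3.2/41 = 0.078, amphipods = 6.5/59 = 0.11, small bivalves = 14/41 = 0.341.
Ranked: algal tufts > small bivalves > amphipods > detritus clumps > tube worms.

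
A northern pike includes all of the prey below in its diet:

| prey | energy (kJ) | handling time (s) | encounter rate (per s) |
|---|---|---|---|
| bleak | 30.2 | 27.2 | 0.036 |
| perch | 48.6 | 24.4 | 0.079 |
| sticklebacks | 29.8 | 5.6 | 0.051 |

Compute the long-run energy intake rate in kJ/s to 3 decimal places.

R = (0.036×30.2 + 0.079×48.6 + 0.051×29.8) / (1 + 0.036×27.2 + 0.079×24.4 + 0.051×5.6) = 6.446/4.192 = 1.538 kJ/s.

1.538 kJ/s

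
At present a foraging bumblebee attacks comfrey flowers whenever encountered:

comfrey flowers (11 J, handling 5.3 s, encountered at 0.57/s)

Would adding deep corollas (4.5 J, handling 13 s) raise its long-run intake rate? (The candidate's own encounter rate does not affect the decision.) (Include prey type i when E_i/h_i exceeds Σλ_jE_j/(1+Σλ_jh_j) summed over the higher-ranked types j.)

On comfrey flowers alone, R = ΣλE/(1+Σλh) = 6.27/4.021 = 1.559 J/s.
deep corollas: E/h = 4.5/13 = 0.3462 J/s.
Since 0.3462 < R, time spent handling deep corollas is better spent searching.

No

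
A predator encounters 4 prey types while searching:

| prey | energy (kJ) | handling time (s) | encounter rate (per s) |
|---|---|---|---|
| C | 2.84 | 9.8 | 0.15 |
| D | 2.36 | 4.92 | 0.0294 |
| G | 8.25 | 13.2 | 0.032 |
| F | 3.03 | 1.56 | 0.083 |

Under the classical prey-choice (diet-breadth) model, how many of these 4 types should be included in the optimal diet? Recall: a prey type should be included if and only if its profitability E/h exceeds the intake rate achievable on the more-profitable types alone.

3

Profitabilities (E/h, kJ/s): F 1.94, G 0.625, D 0.48, C 0.29. Add prey in this order while the next type's profitability exceeds the intake rate on those already taken.
Rate on top 1: 0.2227. G: 0.625 > 0.2227 → include.
Rate on top 2: 0.3322. D: 0.48 > 0.3322 → include.
Rate on top 3: 0.3447. C: 0.29 < 0.3447 → exclude; stop.
Optimal diet: F, G, D — 3 of 4 types.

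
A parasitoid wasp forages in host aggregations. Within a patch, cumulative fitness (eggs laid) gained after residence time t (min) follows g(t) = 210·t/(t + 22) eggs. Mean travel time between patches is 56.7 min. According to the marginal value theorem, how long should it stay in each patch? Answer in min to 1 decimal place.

35.3 min

Optimal t* satisfies g'(t*) = g(t*)/(T + t*).
g'(t) = 210·22/(t + 22)². Setting 210·22/(t+22)² = 210t/[(t+22)(56.7+t)] gives 22(56.7+t) = t(t+22), so t² = 22×56.7 = 1247.
t* = √1247 = 35.32 min.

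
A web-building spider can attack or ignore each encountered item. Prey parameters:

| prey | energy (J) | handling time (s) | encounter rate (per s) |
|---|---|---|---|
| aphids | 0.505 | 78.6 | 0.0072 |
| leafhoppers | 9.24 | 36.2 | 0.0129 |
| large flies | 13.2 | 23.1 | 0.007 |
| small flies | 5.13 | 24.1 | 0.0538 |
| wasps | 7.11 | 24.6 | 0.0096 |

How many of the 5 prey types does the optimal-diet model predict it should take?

Rank by E/h (J/s): large flies 0.571, wasps 0.289, leafhoppers 0.255, small flies 0.213, aphids 0.00642. Include each in turn until the next type's E/h falls below the running intake rate.
Rate on top 1: 0.07954. wasps: 0.289 > 0.07954 → include.
Rate on top 2: 0.1149. leafhoppers: 0.255 > 0.1149 → include.
Rate on top 3: 0.1501. small flies: 0.213 > 0.1501 → include.
Rate on top 4: 0.1758. aphids: 0.00642 < 0.1758 → exclude; stop.
Optimal diet: large flies, wasps, leafhoppers, small flies — 4 of 5 types.

4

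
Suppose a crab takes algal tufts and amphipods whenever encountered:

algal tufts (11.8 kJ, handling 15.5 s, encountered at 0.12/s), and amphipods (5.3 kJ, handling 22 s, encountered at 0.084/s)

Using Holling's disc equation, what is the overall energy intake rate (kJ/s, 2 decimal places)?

Energy encountered per unit search time: 0.12×11.8 + 0.084×5.3 = 1.861 kJ/s.
Handling time per unit search time: 0.12×15.5 + 0.084×22 = 3.708.
Rate = 1.861/(1 + 3.708) = 0.3953 kJ/s.

0.40 kJ/s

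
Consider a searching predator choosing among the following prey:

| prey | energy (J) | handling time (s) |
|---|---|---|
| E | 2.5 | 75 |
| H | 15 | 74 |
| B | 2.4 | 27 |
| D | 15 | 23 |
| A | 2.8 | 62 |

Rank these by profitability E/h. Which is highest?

Profitability E/h (J/s): E = 2.5/75 = 0.0333, H = 15/74 = 0.203, B = 2.4/27 = 0.0889, D = 15/23 = 0.652, A = 2.8/62 = 0.0452.
Ranked: D > H > B > A > E.

D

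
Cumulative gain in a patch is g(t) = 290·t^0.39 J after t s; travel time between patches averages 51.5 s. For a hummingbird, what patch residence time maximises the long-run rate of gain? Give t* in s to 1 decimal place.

32.9 s

By the marginal value theorem, leave when the instantaneous gain rate g'(t) equals the habitat-wide average g(t)/(T + t).
g'(t) = 0.39·290·t^-0.61. Setting 0.39·290·t^-0.61 = 290·t^0.39/(51.5+t) gives 0.39(51.5+t) = t, so 0.61·t = 0.39×51.5.
t* = 0.39×51.5/0.61 = 32.93 s.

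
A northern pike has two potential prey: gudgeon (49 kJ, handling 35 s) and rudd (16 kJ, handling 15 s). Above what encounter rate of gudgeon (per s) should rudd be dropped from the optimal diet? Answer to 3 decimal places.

0.091 per s

At the threshold, the rate on gudgeon alone equals the profitability of rudd: λ·49/(1 + λ·35) = 16/15 = 1.067.
Rearranging, λ(49 − 1.067×35) = 1.067, so λ = 1.067/11.67 = 0.09143 per s.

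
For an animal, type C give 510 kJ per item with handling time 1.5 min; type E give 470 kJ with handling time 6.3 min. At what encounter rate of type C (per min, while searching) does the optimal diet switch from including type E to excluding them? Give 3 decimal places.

0.187 per min

At the threshold, the rate on type C alone equals the profitability of type E: λ·510/(1 + λ·1.5) = 470/6.3 = 74.6.
Rearranging, λ(510 − 74.6×1.5) = 74.6, so λ = 74.6/398.1 = 0.1874 per min.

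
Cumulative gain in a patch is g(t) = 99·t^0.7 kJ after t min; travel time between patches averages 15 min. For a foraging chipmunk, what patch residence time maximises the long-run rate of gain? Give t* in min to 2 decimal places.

Optimal t* satisfies g'(t*) = g(t*)/(T + t*).
g'(t) = 0.7·99·t^-0.3. Setting 0.7·99·t^-0.3 = 99·t^0.7/(15+t) gives 0.7(15+t) = t, so 0.30·t = 0.7×15.
t* = 0.7×15/0.30 = 35 min.

35.00 min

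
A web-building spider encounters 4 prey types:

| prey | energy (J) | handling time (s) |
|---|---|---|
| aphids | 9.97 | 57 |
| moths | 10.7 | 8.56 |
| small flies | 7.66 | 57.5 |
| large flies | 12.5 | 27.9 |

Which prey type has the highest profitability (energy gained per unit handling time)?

Profitability E/h (J/s): aphids = 9.97/57 = 0.175, moths = 10.7/8.56 = 1.25, small flies = 7.66/57.5 = 0.133, large flies = 12.5/27.9 = 0.448.
Ranked: moths > large flies > aphids > small flies.

moths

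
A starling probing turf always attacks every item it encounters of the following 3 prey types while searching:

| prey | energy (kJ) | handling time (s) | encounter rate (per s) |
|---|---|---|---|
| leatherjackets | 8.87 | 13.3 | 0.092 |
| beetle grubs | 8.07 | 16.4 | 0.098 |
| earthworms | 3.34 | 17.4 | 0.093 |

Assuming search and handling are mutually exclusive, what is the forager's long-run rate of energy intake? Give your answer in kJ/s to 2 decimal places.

0.35 kJ/s

Energy encountered per unit search time: 0.092×8.87 + 0.098×8.07 + 0.093×3.34 = 1.918 kJ/s.
Handling time per unit search time: 0.092×13.3 + 0.098×16.4 + 0.093×17.4 = 4.449.
Rate = 1.918/(1 + 4.449) = 0.3519 kJ/s.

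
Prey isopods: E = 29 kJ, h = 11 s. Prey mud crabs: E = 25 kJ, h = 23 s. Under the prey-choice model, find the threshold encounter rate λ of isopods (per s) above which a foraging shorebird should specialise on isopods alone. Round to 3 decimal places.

0.064 per s

The zero-one rule: include mud crabs iff E₂/h₂ > λE₁/(1+λh₁). Equality gives the switch point.
λE₁h₂ = E₂ + λE₂h₁ ⇒ λ = E₂/(E₁h₂ − E₂h₁) = 25/(667 − 275) = 0.06378 per s.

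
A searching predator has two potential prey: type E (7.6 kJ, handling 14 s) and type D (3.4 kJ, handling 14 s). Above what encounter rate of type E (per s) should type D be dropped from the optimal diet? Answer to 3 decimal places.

0.058 per s

At the threshold, the rate on type E alone equals the profitability of type D: λ·7.6/(1 + λ·14) = 3.4/14 = 0.2429.
Rearranging, λ(7.6 − 0.2429×14) = 0.2429, so λ = 0.2429/4.2 = 0.05782 per s.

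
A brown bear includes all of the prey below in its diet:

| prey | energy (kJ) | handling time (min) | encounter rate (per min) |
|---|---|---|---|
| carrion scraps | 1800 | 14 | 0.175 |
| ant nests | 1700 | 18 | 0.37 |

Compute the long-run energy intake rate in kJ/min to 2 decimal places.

93.37 kJ/min

R = Σλ_iE_i / (1 + Σλ_ih_i)
Numerator: 0.175×1800 + 0.37×1700 = 944
Denominator: 1 + 0.175×14 + 0.37×18 = 10.11
R = 944/10.11 = 93.37 kJ/min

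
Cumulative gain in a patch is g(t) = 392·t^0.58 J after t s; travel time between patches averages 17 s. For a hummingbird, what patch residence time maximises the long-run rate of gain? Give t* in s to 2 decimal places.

By the marginal value theorem, leave when the instantaneous gain rate g'(t) equals the habitat-wide average g(t)/(T + t).
g'(t) = 0.58·392·t^-0.42. Setting 0.58·392·t^-0.42 = 392·t^0.58/(17+t) gives 0.58(17+t) = t, so 0.42·t = 0.58×17.
t* = 0.58×17/0.42 = 23.48 s.

23.48 s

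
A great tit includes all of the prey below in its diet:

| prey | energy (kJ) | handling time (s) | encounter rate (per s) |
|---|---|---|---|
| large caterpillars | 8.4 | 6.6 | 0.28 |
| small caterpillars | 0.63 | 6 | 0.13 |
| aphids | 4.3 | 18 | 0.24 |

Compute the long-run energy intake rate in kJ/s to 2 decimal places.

0.44 kJ/s

Energy encountered per unit search time: 0.28×8.4 + 0.13×0.63 + 0.24×4.3 = 3.466 kJ/s.
Handling time per unit search time: 0.28×6.6 + 0.13×6 + 0.24×18 = 6.948.
Rate = 3.466/(1 + 6.948) = 0.4361 kJ/s.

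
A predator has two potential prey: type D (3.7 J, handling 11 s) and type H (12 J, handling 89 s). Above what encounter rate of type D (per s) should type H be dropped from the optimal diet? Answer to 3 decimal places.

At the threshold, the rate on type D alone equals the profitability of type H: λ·3.7/(1 + λ·11) = 12/89 = 0.1348.
Rearranging, λ(3.7 − 0.1348×11) = 0.1348, so λ = 0.1348/2.217 = 0.06082 per s.

0.061 per s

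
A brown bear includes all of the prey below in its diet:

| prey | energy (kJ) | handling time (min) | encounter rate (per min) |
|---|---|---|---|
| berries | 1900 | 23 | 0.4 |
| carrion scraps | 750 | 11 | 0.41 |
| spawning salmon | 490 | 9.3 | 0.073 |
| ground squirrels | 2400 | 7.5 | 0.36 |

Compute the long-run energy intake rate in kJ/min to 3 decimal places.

108.756 kJ/min

Energy encountered per unit search time: 0.4×1900 + 0.41×750 + 0.073×490 + 0.36×2400 = 1967 kJ/min.
Handling time per unit search time: 0.4×23 + 0.41×11 + 0.073×9.3 + 0.36×7.5 = 17.09.
Rate = 1967/(1 + 17.09) = 108.8 kJ/min.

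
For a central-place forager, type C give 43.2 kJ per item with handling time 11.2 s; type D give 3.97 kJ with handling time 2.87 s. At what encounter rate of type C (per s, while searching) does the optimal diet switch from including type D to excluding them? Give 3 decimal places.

The zero-one rule: include type D iff E₂/h₂ > λE₁/(1+λh₁). Equality gives the switch point.
λE₁h₂ = E₂ + λE₂h₁ ⇒ λ = E₂/(E₁h₂ − E₂h₁) = 3.97/(124 − 44.46) = 0.04992 per s.

0.050 per s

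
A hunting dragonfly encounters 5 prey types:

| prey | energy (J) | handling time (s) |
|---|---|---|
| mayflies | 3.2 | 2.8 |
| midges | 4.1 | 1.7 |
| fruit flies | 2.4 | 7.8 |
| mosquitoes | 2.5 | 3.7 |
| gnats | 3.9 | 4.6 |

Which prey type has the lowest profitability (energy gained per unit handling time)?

fruit flies

Profitability E/h (J/s): mayflies = 3.2/2.8 = 1.14, midges = 4.1/1.7 = 2.41, fruit flies = 2.4/7.8 = 0.308, mosquitoes = 2.5/3.7 = 0.676, gnats = 3.9/4.6 = 0.848.
Ranked: midges > mayflies > gnats > mosquitoes > fruit flies.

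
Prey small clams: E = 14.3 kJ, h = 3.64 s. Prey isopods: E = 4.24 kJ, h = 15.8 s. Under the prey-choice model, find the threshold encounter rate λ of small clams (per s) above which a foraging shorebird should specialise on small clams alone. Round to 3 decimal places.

0.020 per s

Drop isopods once their profitability E₂/h₂ falls below the rate achievable on small clams alone: E₂/h₂ = λE₁/(1 + λh₁).
Solve for λ: λE₁h₂ = E₂(1 + λh₁) → λ(E₁h₂ − E₂h₁) = E₂ → λ = E₂/(E₁h₂ − E₂h₁).
λ = 4.24/(14.3×15.8 − 4.24×3.64) = 4.24/210.5 = 0.02014 per s.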